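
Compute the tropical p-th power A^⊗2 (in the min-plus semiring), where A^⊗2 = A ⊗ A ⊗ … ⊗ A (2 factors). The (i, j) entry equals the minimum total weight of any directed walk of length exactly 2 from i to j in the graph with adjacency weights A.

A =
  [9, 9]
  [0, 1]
A^⊗2 =
  [9, 10]
  [1, 2]

Each entry (A^⊗2)_ij equals the minimum over all length-2 walks i = v_0 → v_1 → … → v_2 = j of Σ_t A[v_t][v_{t+1}]. For example, for (i, j) = (0, 1) we minimise over 2 possible intermediate vertex sequences; the minimum is 10, attained along the walk 0 → 1 → 1.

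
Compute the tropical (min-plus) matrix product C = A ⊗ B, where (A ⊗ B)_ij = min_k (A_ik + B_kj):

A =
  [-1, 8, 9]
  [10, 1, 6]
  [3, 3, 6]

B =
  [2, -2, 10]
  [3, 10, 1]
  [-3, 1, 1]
A ⊗ B =
  [1, -3, 9]
  [3, 7, 2]
  [3, 1, 4]

Apply the min-plus product entry-by-entry:
  C[0][0] = min over k of (A[0][0] + B[0][0] = -1 + 2 = 1, A[0][1] + B[1][0] = 8 + 3 = 11, A[0][2] + B[2][0] = 9 + -3 = 6) = 1 (attained at k = 0)
  C[0][1] = min over k of (A[0][0] + B[0][1] = -1 + -2 = -3, A[0][1] + B[1][1] = 8 + 10 = 18, A[0][2] + B[2][1] = 9 + 1 = 10) = -3 (attained at k = 0)
  C[0][2] = min over k of (A[0][0] + B[0][2] = -1 + 10 = 9, A[0][1] + B[1][2] = 8 + 1 = 9, A[0][2] + B[2][2] = 9 + 1 = 10) = 9 (attained at k = 0)
  C[1][0] = min over k of (A[1][0] + B[0][0] = 10 + 2 = 12, A[1][1] + B[1][0] = 1 + 3 = 4, A[1][2] + B[2][0] = 6 + -3 = 3) = 3 (attained at k = 2)
  C[1][1] = min over k of (A[1][0] + B[0][1] = 10 + -2 = 8, A[1][1] + B[1][1] = 1 + 10 = 11, A[1][2] + B[2][1] = 6 + 1 = 7) = 7 (attained at k = 2)
  C[1][2] = min over k of (A[1][0] + B[0][2] = 10 + 10 = 20, A[1][1] + B[1][2] = 1 + 1 = 2, A[1][2] + B[2][2] = 6 + 1 = 7) = 2 (attained at k = 1)
  C[2][0] = min over k of (A[2][0] + B[0][0] = 3 + 2 = 5, A[2][1] + B[1][0] = 3 + 3 = 6, A[2][2] + B[2][0] = 6 + -3 = 3) = 3 (attained at k = 2)
  C[2][1] = min over k of (A[2][0] + B[0][1] = 3 + -2 = 1, A[2][1] + B[1][1] = 3 + 10 = 13, A[2][2] + B[2][1] = 6 + 1 = 7) = 1 (attained at k = 0)
  C[2][2] = min over k of (A[2][0] + B[0][2] = 3 + 10 = 13, A[2][1] + B[1][2] = 3 + 1 = 4, A[2][2] + B[2][2] = 6 + 1 = 7) = 4 (attained at k = 1)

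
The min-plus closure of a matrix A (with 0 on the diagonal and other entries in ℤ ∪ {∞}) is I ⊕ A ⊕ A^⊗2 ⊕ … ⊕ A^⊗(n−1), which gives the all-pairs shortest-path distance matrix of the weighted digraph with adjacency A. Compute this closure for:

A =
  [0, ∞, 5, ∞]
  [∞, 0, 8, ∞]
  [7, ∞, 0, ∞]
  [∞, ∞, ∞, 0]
Closure =
  [0, ∞, 5, ∞]
  [15, 0, 8, ∞]
  [7, ∞, 0, ∞]
  [∞, ∞, ∞, 0]

This is the Floyd-Warshall all-pairs shortest-path computation. For each intermediate vertex k = 0, 1, …, 3, update dist[i][j] ← min(dist[i][j], dist[i][k] + dist[k][j]). The final matrix gives, for each (i, j), the minimum total weight of any directed path from i to j (possibly empty when i = j).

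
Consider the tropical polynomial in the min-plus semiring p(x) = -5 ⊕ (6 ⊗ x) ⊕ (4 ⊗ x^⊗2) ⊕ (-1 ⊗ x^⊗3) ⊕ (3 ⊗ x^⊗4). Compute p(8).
p(8) = -5

A tropical monomial a ⊗ x^⊗i evaluates to a + i · x. Evaluating each term at x = 8:
  Term 0 contributes -5 + 0 · 8 = -5
  Term 1 contributes 6 + 1 · 8 = 14
  Term 2 contributes 4 + 2 · 8 = 20
  Term 3 contributes -1 + 3 · 8 = 23
  Term 4 contributes 3 + 4 · 8 = 35
p(8) = ⊕ of these = min[-5, 14, 20, 23, 35] = -5.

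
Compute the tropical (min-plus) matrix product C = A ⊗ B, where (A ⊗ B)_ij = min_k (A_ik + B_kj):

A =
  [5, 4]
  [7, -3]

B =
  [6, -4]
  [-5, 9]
A ⊗ B =
  [-1, 1]
  [-8, 3]

Apply the min-plus product entry-by-entry:
  C[0][0] = min over k of (A[0][0] + B[0][0] = 5 + 6 = 11, A[0][1] + B[1][0] = 4 + -5 = -1) = -1 (attained at k = 1)
  C[0][1] = min over k of (A[0][0] + B[0][1] = 5 + -4 = 1, A[0][1] + B[1][1] = 4 + 9 = 13) = 1 (attained at k = 0)
  C[1][0] = min over k of (A[1][0] + B[0][0] = 7 + 6 = 13, A[1][1] + B[1][0] = -3 + -5 = -8) = -8 (attained at k = 1)
  C[1][1] = min over k of (A[1][0] + B[0][1] = 7 + -4 = 3, A[1][1] + B[1][1] = -3 + 9 = 6) = 3 (attained at k = 0)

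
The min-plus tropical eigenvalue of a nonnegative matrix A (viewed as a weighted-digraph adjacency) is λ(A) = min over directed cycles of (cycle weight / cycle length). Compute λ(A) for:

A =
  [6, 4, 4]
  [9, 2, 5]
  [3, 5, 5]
λ(A) = 2

Enumerate directed cycles and compute their means (weight / length). Sample:
  cycle 0 → 0: weight = 6, length = 1, mean = 6/1 ≈ 6.000
  cycle 1 → 1: weight = 2, length = 1, mean = 2/1 ≈ 2.000
  cycle 2 → 2: weight = 5, length = 1, mean = 5/1 ≈ 5.000
  cycle 0 → 1 → 0: weight = 13, length = 2, mean = 13/2 ≈ 6.500
  cycle 0 → 2 → 0: weight = 7, length = 2, mean = 7/2 ≈ 3.500
  cycle 1 → 0 → 1: weight = 13, length = 2, mean = 13/2 ≈ 6.500
Minimum mean = 2.000, attained e.g. along the cycle 1 → 1 with weight 2 and length 1. So λ(A) = 2/1 = 2.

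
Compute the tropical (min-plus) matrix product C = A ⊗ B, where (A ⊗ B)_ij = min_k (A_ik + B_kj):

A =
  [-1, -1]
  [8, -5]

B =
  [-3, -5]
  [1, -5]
A ⊗ B =
  [-4, -6]
  [-4, -10]

Apply the min-plus product entry-by-entry:
  C[0][0] = min over k of (A[0][0] + B[0][0] = -1 + -3 = -4, A[0][1] + B[1][0] = -1 + 1 = 0) = -4 (attained at k = 0)
  C[0][1] = min over k of (A[0][0] + B[0][1] = -1 + -5 = -6, A[0][1] + B[1][1] = -1 + -5 = -6) = -6 (attained at k = 0)
  C[1][0] = min over k of (A[1][0] + B[0][0] = 8 + -3 = 5, A[1][1] + B[1][0] = -5 + 1 = -4) = -4 (attained at k = 1)
  C[1][1] = min over k of (A[1][0] + B[0][1] = 8 + -5 = 3, A[1][1] + B[1][1] = -5 + -5 = -10) = -10 (attained at k = 1)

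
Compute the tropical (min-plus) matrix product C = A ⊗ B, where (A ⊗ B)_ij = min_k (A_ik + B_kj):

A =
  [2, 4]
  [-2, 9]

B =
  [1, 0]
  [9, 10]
A ⊗ B =
  [3, 2]
  [-1, -2]

Apply the min-plus product entry-by-entry:
  C[0][0] = min over k of (A[0][0] + B[0][0] = 2 + 1 = 3, A[0][1] + B[1][0] = 4 + 9 = 13) = 3 (attained at k = 0)
  C[0][1] = min over k of (A[0][0] + B[0][1] = 2 + 0 = 2, A[0][1] + B[1][1] = 4 + 10 = 14) = 2 (attained at k = 0)
  C[1][0] = min over k of (A[1][0] + B[0][0] = -2 + 1 = -1, A[1][1] + B[1][0] = 9 + 9 = 18) = -1 (attained at k = 0)
  C[1][1] = min over k of (A[1][0] + B[0][1] = -2 + 0 = -2, A[1][1] + B[1][1] = 9 + 10 = 19) = -2 (attained at k = 0)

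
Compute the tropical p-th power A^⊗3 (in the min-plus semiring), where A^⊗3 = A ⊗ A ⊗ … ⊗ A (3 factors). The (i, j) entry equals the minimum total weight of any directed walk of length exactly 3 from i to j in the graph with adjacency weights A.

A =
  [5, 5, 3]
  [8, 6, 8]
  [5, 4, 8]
A^⊗3 =
  [13, 12, 11]
  [16, 15, 16]
  [13, 12, 13]

Each entry (A^⊗3)_ij equals the minimum over all length-3 walks i = v_0 → v_1 → … → v_3 = j of Σ_t A[v_t][v_{t+1}]. For example, for (i, j) = (0, 2) we minimise over 9 possible intermediate vertex sequences; the minimum is 11, attained along the walk 0 → 2 → 0 → 2.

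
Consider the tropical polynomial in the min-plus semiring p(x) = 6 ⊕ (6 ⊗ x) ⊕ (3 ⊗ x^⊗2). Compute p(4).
p(4) = 6

A tropical monomial a ⊗ x^⊗i evaluates to a + i · x. Evaluating each term at x = 4:
  Term 0 contributes 6 + 0 · 4 = 6
  Term 1 contributes 6 + 1 · 4 = 10
  Term 2 contributes 3 + 2 · 4 = 11
p(4) = ⊕ of these = min[6, 10, 11] = 6.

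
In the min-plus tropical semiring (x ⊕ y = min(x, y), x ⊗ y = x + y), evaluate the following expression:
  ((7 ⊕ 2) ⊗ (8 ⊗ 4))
((7 ⊕ 2) ⊗ (8 ⊗ 4)) = 14

Expand innermost to outermost. Recall ⊕ takes the minimum of its arguments and ⊗ takes their sum. Working out the expression ((7 ⊕ 2) ⊗ (8 ⊗ 4)) gives 14.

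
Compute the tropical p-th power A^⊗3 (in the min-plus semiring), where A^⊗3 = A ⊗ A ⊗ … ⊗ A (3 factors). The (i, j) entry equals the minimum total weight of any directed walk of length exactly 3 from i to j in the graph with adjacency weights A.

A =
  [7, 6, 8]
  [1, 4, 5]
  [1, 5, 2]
A^⊗3 =
  [11, 13, 12]
  [8, 11, 9]
  [5, 9, 6]

Each entry (A^⊗3)_ij equals the minimum over all length-3 walks i = v_0 → v_1 → … → v_3 = j of Σ_t A[v_t][v_{t+1}]. For example, for (i, j) = (0, 2) we minimise over 9 possible intermediate vertex sequences; the minimum is 12, attained along the walk 0 → 2 → 2 → 2.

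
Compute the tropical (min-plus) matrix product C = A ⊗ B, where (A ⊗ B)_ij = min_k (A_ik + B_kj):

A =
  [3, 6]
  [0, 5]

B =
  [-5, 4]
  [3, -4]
A ⊗ B =
  [-2, 2]
  [-5, 1]

Apply the min-plus product entry-by-entry:
  C[0][0] = min over k of (A[0][0] + B[0][0] = 3 + -5 = -2, A[0][1] + B[1][0] = 6 + 3 = 9) = -2 (attained at k = 0)
  C[0][1] = min over k of (A[0][0] + B[0][1] = 3 + 4 = 7, A[0][1] + B[1][1] = 6 + -4 = 2) = 2 (attained at k = 1)
  C[1][0] = min over k of (A[1][0] + B[0][0] = 0 + -5 = -5, A[1][1] + B[1][0] = 5 + 3 = 8) = -5 (attained at k = 0)
  C[1][1] = min over k of (A[1][0] + B[0][1] = 0 + 4 = 4, A[1][1] + B[1][1] = 5 + -4 = 1) = 1 (attained at k = 1)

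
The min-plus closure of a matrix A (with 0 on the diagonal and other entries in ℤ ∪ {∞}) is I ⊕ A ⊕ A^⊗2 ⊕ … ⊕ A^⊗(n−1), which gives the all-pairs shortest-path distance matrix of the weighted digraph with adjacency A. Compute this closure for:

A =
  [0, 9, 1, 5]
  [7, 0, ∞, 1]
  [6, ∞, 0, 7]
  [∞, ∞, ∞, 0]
Closure =
  [0, 9, 1, 5]
  [7, 0, 8, 1]
  [6, 15, 0, 7]
  [∞, ∞, ∞, 0]

This is the Floyd-Warshall all-pairs shortest-path computation. For each intermediate vertex k = 0, 1, …, 3, update dist[i][j] ← min(dist[i][j], dist[i][k] + dist[k][j]). The final matrix gives, for each (i, j), the minimum total weight of any directed path from i to j (possibly empty when i = j).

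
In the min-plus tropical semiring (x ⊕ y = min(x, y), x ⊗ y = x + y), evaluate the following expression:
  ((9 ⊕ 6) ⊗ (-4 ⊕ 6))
((9 ⊕ 6) ⊗ (-4 ⊕ 6)) = 2

Expand innermost to outermost. Recall ⊕ takes the minimum of its arguments and ⊗ takes their sum. Working out the expression ((9 ⊕ 6) ⊗ (-4 ⊕ 6)) gives 2.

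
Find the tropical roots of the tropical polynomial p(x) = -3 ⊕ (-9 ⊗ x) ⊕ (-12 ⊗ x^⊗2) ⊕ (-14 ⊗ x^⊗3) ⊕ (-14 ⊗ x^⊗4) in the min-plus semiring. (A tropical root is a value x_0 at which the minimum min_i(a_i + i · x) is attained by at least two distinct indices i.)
Roots: {0, 2, 3, 6}

Each tropical root is a break point of the lower envelope of the lines y = a_i + i · x (there are 5 lines, with slopes 0, 1, ..., 4). Only the lines that attain the minimum somewhere contribute to roots; other lines are dominated. Here the surviving (envelope) indices are i = 4, i = 3, i = 2, i = 1, i = 0.
Intersections between consecutive envelope lines give the roots: for adjacent envelope indices i < j the intersection is x = (a_i − a_j) / (j − i). Reading off the sorted break points: {0, 2, 3, 6}.
Verification: at each break x_0, at least two indices attain the minimum of min_i(a_i + i · x_0).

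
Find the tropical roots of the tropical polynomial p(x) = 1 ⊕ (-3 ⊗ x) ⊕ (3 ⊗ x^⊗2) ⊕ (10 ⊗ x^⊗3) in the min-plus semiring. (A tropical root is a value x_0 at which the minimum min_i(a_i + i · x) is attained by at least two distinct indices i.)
Roots: {-7, -6, 4}

Each tropical root is a break point of the lower envelope of the lines y = a_i + i · x (there are 4 lines, with slopes 0, 1, ..., 3). Only the lines that attain the minimum somewhere contribute to roots; other lines are dominated. Here the surviving (envelope) indices are i = 3, i = 2, i = 1, i = 0.
Intersections between consecutive envelope lines give the roots: for adjacent envelope indices i < j the intersection is x = (a_i − a_j) / (j − i). Reading off the sorted break points: {-7, -6, 4}.
Verification: at each break x_0, at least two indices attain the minimum of min_i(a_i + i · x_0).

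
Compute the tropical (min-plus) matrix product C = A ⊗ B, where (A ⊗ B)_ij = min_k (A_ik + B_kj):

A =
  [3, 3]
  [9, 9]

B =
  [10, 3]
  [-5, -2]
A ⊗ B =
  [-2, 1]
  [4, 7]

Apply the min-plus product entry-by-entry:
  C[0][0] = min over k of (A[0][0] + B[0][0] = 3 + 10 = 13, A[0][1] + B[1][0] = 3 + -5 = -2) = -2 (attained at k = 1)
  C[0][1] = min over k of (A[0][0] + B[0][1] = 3 + 3 = 6, A[0][1] + B[1][1] = 3 + -2 = 1) = 1 (attained at k = 1)
  C[1][0] = min over k of (A[1][0] + B[0][0] = 9 + 10 = 19, A[1][1] + B[1][0] = 9 + -5 = 4) = 4 (attained at k = 1)
  C[1][1] = min over k of (A[1][0] + B[0][1] = 9 + 3 = 12, A[1][1] + B[1][1] = 9 + -2 = 7) = 7 (attained at k = 1)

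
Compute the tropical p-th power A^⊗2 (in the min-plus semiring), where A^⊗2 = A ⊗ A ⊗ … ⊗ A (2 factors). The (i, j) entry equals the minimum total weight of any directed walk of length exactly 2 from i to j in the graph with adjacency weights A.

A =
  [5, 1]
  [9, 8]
A^⊗2 =
  [10, 6]
  [14, 10]

Each entry (A^⊗2)_ij equals the minimum over all length-2 walks i = v_0 → v_1 → … → v_2 = j of Σ_t A[v_t][v_{t+1}]. For example, for (i, j) = (0, 1) we minimise over 2 possible intermediate vertex sequences; the minimum is 6, attained along the walk 0 → 0 → 1.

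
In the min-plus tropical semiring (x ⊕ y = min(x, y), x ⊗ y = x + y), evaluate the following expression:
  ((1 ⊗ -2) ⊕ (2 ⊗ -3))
((1 ⊗ -2) ⊕ (2 ⊗ -3)) = -1

Expand innermost to outermost. Recall ⊕ takes the minimum of its arguments and ⊗ takes their sum. Working out the expression ((1 ⊗ -2) ⊕ (2 ⊗ -3)) gives -1.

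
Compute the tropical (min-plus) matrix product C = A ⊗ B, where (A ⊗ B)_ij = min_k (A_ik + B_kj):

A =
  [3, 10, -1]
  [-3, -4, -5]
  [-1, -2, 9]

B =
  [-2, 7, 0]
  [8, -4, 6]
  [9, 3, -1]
A ⊗ B =
  [1, 2, -2]
  [-5, -8, -6]
  [-3, -6, -1]

Apply the min-plus product entry-by-entry:
  C[0][0] = min over k of (A[0][0] + B[0][0] = 3 + -2 = 1, A[0][1] + B[1][0] = 10 + 8 = 18, A[0][2] + B[2][0] = -1 + 9 = 8) = 1 (attained at k = 0)
  C[0][1] = min over k of (A[0][0] + B[0][1] = 3 + 7 = 10, A[0][1] + B[1][1] = 10 + -4 = 6, A[0][2] + B[2][1] = -1 + 3 = 2) = 2 (attained at k = 2)
  C[0][2] = min over k of (A[0][0] + B[0][2] = 3 + 0 = 3, A[0][1] + B[1][2] = 10 + 6 = 16, A[0][2] + B[2][2] = -1 + -1 = -2) = -2 (attained at k = 2)
  C[1][0] = min over k of (A[1][0] + B[0][0] = -3 + -2 = -5, A[1][1] + B[1][0] = -4 + 8 = 4, A[1][2] + B[2][0] = -5 + 9 = 4) = -5 (attained at k = 0)
  C[1][1] = min over k of (A[1][0] + B[0][1] = -3 + 7 = 4, A[1][1] + B[1][1] = -4 + -4 = -8, A[1][2] + B[2][1] = -5 + 3 = -2) = -8 (attained at k = 1)
  C[1][2] = min over k of (A[1][0] + B[0][2] = -3 + 0 = -3, A[1][1] + B[1][2] = -4 + 6 = 2, A[1][2] + B[2][2] = -5 + -1 = -6) = -6 (attained at k = 2)
  C[2][0] = min over k of (A[2][0] + B[0][0] = -1 + -2 = -3, A[2][1] + B[1][0] = -2 + 8 = 6, A[2][2] + B[2][0] = 9 + 9 = 18) = -3 (attained at k = 0)
  C[2][1] = min over k of (A[2][0] + B[0][1] = -1 + 7 = 6, A[2][1] + B[1][1] = -2 + -4 = -6, A[2][2] + B[2][1] = 9 + 3 = 12) = -6 (attained at k = 1)
  C[2][2] = min over k of (A[2][0] + B[0][2] = -1 + 0 = -1, A[2][1] + B[1][2] = -2 + 6 = 4, A[2][2] + B[2][2] = 9 + -1 = 8) = -1 (attained at k = 0)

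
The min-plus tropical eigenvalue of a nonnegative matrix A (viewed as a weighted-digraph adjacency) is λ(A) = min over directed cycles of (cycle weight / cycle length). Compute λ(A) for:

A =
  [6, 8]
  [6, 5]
λ(A) = 5

Enumerate directed cycles and compute their means (weight / length). Sample:
  cycle 0 → 0: weight = 6, length = 1, mean = 6/1 ≈ 6.000
  cycle 1 → 1: weight = 5, length = 1, mean = 5/1 ≈ 5.000
  cycle 0 → 1 → 0: weight = 14, length = 2, mean = 14/2 ≈ 7.000
  cycle 1 → 0 → 1: weight = 14, length = 2, mean = 14/2 ≈ 7.000
Minimum mean = 5.000, attained e.g. along the cycle 1 → 1 with weight 5 and length 1. So λ(A) = 5/1 = 5.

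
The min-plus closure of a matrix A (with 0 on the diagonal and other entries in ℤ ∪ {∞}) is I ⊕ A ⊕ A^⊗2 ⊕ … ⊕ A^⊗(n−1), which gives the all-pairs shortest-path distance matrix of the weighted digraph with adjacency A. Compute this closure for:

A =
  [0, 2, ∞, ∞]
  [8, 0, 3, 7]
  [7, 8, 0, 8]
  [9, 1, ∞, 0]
Closure =
  [0, 2, 5, 9]
  [8, 0, 3, 7]
  [7, 8, 0, 8]
  [9, 1, 4, 0]

This is the Floyd-Warshall all-pairs shortest-path computation. For each intermediate vertex k = 0, 1, …, 3, update dist[i][j] ← min(dist[i][j], dist[i][k] + dist[k][j]). The final matrix gives, for each (i, j), the minimum total weight of any directed path from i to j (possibly empty when i = j).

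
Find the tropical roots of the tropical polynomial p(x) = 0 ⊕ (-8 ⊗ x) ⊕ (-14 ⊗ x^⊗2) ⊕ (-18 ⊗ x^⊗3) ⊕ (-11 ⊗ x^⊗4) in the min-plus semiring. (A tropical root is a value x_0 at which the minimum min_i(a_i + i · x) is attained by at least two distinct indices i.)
Roots: {-7, 4, 6, 8}

Each tropical root is a break point of the lower envelope of the lines y = a_i + i · x (there are 5 lines, with slopes 0, 1, ..., 4). Only the lines that attain the minimum somewhere contribute to roots; other lines are dominated. Here the surviving (envelope) indices are i = 4, i = 3, i = 2, i = 1, i = 0.
Intersections between consecutive envelope lines give the roots: for adjacent envelope indices i < j the intersection is x = (a_i − a_j) / (j − i). Reading off the sorted break points: {-7, 4, 6, 8}.
Verification: at each break x_0, at least two indices attain the minimum of min_i(a_i + i · x_0).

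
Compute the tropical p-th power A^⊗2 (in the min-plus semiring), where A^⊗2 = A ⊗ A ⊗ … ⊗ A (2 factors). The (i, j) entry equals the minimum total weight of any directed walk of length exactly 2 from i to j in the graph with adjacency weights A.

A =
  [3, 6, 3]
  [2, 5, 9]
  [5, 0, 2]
A^⊗2 =
  [6, 3, 5]
  [5, 8, 5]
  [2, 2, 4]

Each entry (A^⊗2)_ij equals the minimum over all length-2 walks i = v_0 → v_1 → … → v_2 = j of Σ_t A[v_t][v_{t+1}]. For example, for (i, j) = (0, 2) we minimise over 3 possible intermediate vertex sequences; the minimum is 5, attained along the walk 0 → 2 → 2.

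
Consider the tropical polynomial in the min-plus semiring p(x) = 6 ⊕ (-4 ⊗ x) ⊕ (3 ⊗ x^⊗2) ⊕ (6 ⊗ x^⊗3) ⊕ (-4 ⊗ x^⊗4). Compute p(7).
p(7) = 3

A tropical monomial a ⊗ x^⊗i evaluates to a + i · x. Evaluating each term at x = 7:
  Term 0 contributes 6 + 0 · 7 = 6
  Term 1 contributes -4 + 1 · 7 = 3
  Term 2 contributes 3 + 2 · 7 = 17
  Term 3 contributes 6 + 3 · 7 = 27
  Term 4 contributes -4 + 4 · 7 = 24
p(7) = ⊕ of these = min[6, 3, 17, 27, 24] = 3.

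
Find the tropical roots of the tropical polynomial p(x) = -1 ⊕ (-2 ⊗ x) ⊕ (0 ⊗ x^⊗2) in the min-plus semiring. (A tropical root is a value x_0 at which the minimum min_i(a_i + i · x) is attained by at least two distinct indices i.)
Roots: {-2, 1}

Each tropical root is a break point of the lower envelope of the lines y = a_i + i · x (there are 3 lines, with slopes 0, 1, ..., 2). Only the lines that attain the minimum somewhere contribute to roots; other lines are dominated. Here the surviving (envelope) indices are i = 2, i = 1, i = 0.
Intersections between consecutive envelope lines give the roots: for adjacent envelope indices i < j the intersection is x = (a_i − a_j) / (j − i). Reading off the sorted break points: {-2, 1}.
Verification: at each break x_0, at least two indices attain the minimum of min_i(a_i + i · x_0).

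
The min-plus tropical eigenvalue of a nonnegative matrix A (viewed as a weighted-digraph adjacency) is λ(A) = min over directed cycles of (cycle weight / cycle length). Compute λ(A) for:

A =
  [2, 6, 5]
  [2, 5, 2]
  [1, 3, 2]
λ(A) = 2

Enumerate directed cycles and compute their means (weight / length). Sample:
  cycle 0 → 0: weight = 2, length = 1, mean = 2/1 ≈ 2.000
  cycle 1 → 1: weight = 5, length = 1, mean = 5/1 ≈ 5.000
  cycle 2 → 2: weight = 2, length = 1, mean = 2/1 ≈ 2.000
  cycle 0 → 1 → 0: weight = 8, length = 2, mean = 8/2 ≈ 4.000
  cycle 0 → 2 → 0: weight = 6, length = 2, mean = 6/2 ≈ 3.000
  cycle 1 → 0 → 1: weight = 8, length = 2, mean = 8/2 ≈ 4.000
Minimum mean = 2.000, attained e.g. along the cycle 0 → 0 with weight 2 and length 1. So λ(A) = 2/1 = 2.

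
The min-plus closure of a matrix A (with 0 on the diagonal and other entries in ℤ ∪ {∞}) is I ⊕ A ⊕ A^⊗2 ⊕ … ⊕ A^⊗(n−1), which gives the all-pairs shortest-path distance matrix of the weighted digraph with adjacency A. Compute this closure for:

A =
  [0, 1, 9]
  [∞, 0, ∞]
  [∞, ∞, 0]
Closure =
  [0, 1, 9]
  [∞, 0, ∞]
  [∞, ∞, 0]

This is the Floyd-Warshall all-pairs shortest-path computation. For each intermediate vertex k = 0, 1, …, 2, update dist[i][j] ← min(dist[i][j], dist[i][k] + dist[k][j]). The final matrix gives, for each (i, j), the minimum total weight of any directed path from i to j (possibly empty when i = j).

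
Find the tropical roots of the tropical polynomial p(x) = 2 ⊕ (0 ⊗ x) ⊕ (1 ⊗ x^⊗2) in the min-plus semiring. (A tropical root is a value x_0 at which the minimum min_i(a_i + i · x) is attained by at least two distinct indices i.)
Roots: {-1, 2}

Each tropical root is a break point of the lower envelope of the lines y = a_i + i · x (there are 3 lines, with slopes 0, 1, ..., 2). Only the lines that attain the minimum somewhere contribute to roots; other lines are dominated. Here the surviving (envelope) indices are i = 2, i = 1, i = 0.
Intersections between consecutive envelope lines give the roots: for adjacent envelope indices i < j the intersection is x = (a_i − a_j) / (j − i). Reading off the sorted break points: {-1, 2}.
Verification: at each break x_0, at least two indices attain the minimum of min_i(a_i + i · x_0).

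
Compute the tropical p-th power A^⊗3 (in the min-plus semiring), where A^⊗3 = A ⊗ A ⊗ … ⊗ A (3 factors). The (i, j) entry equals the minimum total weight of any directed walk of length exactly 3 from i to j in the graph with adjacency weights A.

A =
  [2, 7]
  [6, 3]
A^⊗3 =
  [6, 11]
  [10, 9]

Each entry (A^⊗3)_ij equals the minimum over all length-3 walks i = v_0 → v_1 → … → v_3 = j of Σ_t A[v_t][v_{t+1}]. For example, for (i, j) = (0, 1) we minimise over 4 possible intermediate vertex sequences; the minimum is 11, attained along the walk 0 → 0 → 0 → 1.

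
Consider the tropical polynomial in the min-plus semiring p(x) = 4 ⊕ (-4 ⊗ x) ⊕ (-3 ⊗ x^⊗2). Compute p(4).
p(4) = 0

A tropical monomial a ⊗ x^⊗i evaluates to a + i · x. Evaluating each term at x = 4:
  Term 0 contributes 4 + 0 · 4 = 4
  Term 1 contributes -4 + 1 · 4 = 0
  Term 2 contributes -3 + 2 · 4 = 5
p(4) = ⊕ of these = min[4, 0, 5] = 0.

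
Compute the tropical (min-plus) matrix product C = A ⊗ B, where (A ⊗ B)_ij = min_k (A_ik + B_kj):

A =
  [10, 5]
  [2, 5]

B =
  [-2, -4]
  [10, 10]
A ⊗ B =
  [8, 6]
  [0, -2]

Apply the min-plus product entry-by-entry:
  C[0][0] = min over k of (A[0][0] + B[0][0] = 10 + -2 = 8, A[0][1] + B[1][0] = 5 + 10 = 15) = 8 (attained at k = 0)
  C[0][1] = min over k of (A[0][0] + B[0][1] = 10 + -4 = 6, A[0][1] + B[1][1] = 5 + 10 = 15) = 6 (attained at k = 0)
  C[1][0] = min over k of (A[1][0] + B[0][0] = 2 + -2 = 0, A[1][1] + B[1][0] = 5 + 10 = 15) = 0 (attained at k = 0)
  C[1][1] = min over k of (A[1][0] + B[0][1] = 2 + -4 = -2, A[1][1] + B[1][1] = 5 + 10 = 15) = -2 (attained at k = 0)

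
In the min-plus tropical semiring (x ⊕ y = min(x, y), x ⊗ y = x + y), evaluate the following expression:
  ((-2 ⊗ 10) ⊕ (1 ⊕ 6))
((-2 ⊗ 10) ⊕ (1 ⊕ 6)) = 1

Expand innermost to outermost. Recall ⊕ takes the minimum of its arguments and ⊗ takes their sum. Working out the expression ((-2 ⊗ 10) ⊕ (1 ⊕ 6)) gives 1.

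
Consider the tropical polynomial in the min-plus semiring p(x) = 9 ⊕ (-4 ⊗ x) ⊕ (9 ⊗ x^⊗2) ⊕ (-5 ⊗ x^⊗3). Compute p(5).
p(5) = 1

A tropical monomial a ⊗ x^⊗i evaluates to a + i · x. Evaluating each term at x = 5:
  Term 0 contributes 9 + 0 · 5 = 9
  Term 1 contributes -4 + 1 · 5 = 1
  Term 2 contributes 9 + 2 · 5 = 19
  Term 3 contributes -5 + 3 · 5 = 10
p(5) = ⊕ of these = min[9, 1, 19, 10] = 1.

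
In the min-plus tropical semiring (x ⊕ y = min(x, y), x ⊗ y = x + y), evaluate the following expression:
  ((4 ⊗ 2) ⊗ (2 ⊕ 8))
((4 ⊗ 2) ⊗ (2 ⊕ 8)) = 8

Expand innermost to outermost. Recall ⊕ takes the minimum of its arguments and ⊗ takes their sum. Working out the expression ((4 ⊗ 2) ⊗ (2 ⊕ 8)) gives 8.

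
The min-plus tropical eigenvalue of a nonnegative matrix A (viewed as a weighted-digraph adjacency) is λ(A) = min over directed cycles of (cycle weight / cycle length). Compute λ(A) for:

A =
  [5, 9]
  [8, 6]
λ(A) = 5

Enumerate directed cycles and compute their means (weight / length). Sample:
  cycle 0 → 0: weight = 5, length = 1, mean = 5/1 ≈ 5.000
  cycle 1 → 1: weight = 6, length = 1, mean = 6/1 ≈ 6.000
  cycle 0 → 1 → 0: weight = 17, length = 2, mean = 17/2 ≈ 8.500
  cycle 1 → 0 → 1: weight = 17, length = 2, mean = 17/2 ≈ 8.500
Minimum mean = 5.000, attained e.g. along the cycle 0 → 0 with weight 5 and length 1. So λ(A) = 5/1 = 5.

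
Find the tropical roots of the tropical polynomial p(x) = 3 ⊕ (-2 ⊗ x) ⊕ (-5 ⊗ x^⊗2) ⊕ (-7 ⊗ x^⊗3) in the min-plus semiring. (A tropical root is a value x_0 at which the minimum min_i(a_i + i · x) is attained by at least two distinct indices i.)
Roots: {2, 3, 5}

Each tropical root is a break point of the lower envelope of the lines y = a_i + i · x (there are 4 lines, with slopes 0, 1, ..., 3). Only the lines that attain the minimum somewhere contribute to roots; other lines are dominated. Here the surviving (envelope) indices are i = 3, i = 2, i = 1, i = 0.
Intersections between consecutive envelope lines give the roots: for adjacent envelope indices i < j the intersection is x = (a_i − a_j) / (j − i). Reading off the sorted break points: {2, 3, 5}.
Verification: at each break x_0, at least two indices attain the minimum of min_i(a_i + i · x_0).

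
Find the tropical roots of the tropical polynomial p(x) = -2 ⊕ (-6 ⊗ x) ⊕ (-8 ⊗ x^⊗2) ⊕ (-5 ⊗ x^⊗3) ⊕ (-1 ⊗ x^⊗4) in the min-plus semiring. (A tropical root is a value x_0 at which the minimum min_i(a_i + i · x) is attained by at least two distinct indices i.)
Roots: {-4, -3, 2, 4}

Each tropical root is a break point of the lower envelope of the lines y = a_i + i · x (there are 5 lines, with slopes 0, 1, ..., 4). Only the lines that attain the minimum somewhere contribute to roots; other lines are dominated. Here the surviving (envelope) indices are i = 4, i = 3, i = 2, i = 1, i = 0.
Intersections between consecutive envelope lines give the roots: for adjacent envelope indices i < j the intersection is x = (a_i − a_j) / (j − i). Reading off the sorted break points: {-4, -3, 2, 4}.
Verification: at each break x_0, at least two indices attain the minimum of min_i(a_i + i · x_0).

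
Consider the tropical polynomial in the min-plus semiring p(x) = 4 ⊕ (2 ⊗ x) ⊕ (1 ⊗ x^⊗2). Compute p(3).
p(3) = 4

A tropical monomial a ⊗ x^⊗i evaluates to a + i · x. Evaluating each term at x = 3:
  Term 0 contributes 4 + 0 · 3 = 4
  Term 1 contributes 2 + 1 · 3 = 5
  Term 2 contributes 1 + 2 · 3 = 7
p(3) = ⊕ of these = min[4, 5, 7] = 4.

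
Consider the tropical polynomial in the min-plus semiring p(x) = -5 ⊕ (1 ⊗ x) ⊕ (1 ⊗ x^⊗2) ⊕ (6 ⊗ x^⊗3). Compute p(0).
p(0) = -5

A tropical monomial a ⊗ x^⊗i evaluates to a + i · x. Evaluating each term at x = 0:
  Term 0 contributes -5 + 0 · 0 = -5
  Term 1 contributes 1 + 1 · 0 = 1
  Term 2 contributes 1 + 2 · 0 = 1
  Term 3 contributes 6 + 3 · 0 = 6
p(0) = ⊕ of these = min[-5, 1, 1, 6] = -5.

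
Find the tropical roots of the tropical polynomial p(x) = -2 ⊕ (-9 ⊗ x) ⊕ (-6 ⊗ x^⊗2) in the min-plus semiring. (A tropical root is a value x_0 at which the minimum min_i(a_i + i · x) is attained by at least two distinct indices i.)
Roots: {-3, 7}

Each tropical root is a break point of the lower envelope of the lines y = a_i + i · x (there are 3 lines, with slopes 0, 1, ..., 2). Only the lines that attain the minimum somewhere contribute to roots; other lines are dominated. Here the surviving (envelope) indices are i = 2, i = 1, i = 0.
Intersections between consecutive envelope lines give the roots: for adjacent envelope indices i < j the intersection is x = (a_i − a_j) / (j − i). Reading off the sorted break points: {-3, 7}.
Verification: at each break x_0, at least two indices attain the minimum of min_i(a_i + i · x_0).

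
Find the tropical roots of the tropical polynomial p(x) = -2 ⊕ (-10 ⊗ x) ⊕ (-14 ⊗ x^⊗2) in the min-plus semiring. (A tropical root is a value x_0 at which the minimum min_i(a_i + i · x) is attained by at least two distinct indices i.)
Roots: {4, 8}

Each tropical root is a break point of the lower envelope of the lines y = a_i + i · x (there are 3 lines, with slopes 0, 1, ..., 2). Only the lines that attain the minimum somewhere contribute to roots; other lines are dominated. Here the surviving (envelope) indices are i = 2, i = 1, i = 0.
Intersections between consecutive envelope lines give the roots: for adjacent envelope indices i < j the intersection is x = (a_i − a_j) / (j − i). Reading off the sorted break points: {4, 8}.
Verification: at each break x_0, at least two indices attain the minimum of min_i(a_i + i · x_0).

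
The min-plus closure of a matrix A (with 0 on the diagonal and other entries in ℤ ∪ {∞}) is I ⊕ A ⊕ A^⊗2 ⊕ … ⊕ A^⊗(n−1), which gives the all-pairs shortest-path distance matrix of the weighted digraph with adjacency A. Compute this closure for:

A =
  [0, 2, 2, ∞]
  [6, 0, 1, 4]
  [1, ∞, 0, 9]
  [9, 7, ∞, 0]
Closure =
  [0, 2, 2, 6]
  [2, 0, 1, 4]
  [1, 3, 0, 7]
  [9, 7, 8, 0]

This is the Floyd-Warshall all-pairs shortest-path computation. For each intermediate vertex k = 0, 1, …, 3, update dist[i][j] ← min(dist[i][j], dist[i][k] + dist[k][j]). The final matrix gives, for each (i, j), the minimum total weight of any directed path from i to j (possibly empty when i = j).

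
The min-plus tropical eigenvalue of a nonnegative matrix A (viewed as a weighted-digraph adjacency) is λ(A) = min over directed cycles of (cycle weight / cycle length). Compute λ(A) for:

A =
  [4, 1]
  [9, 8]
λ(A) = 4

Enumerate directed cycles and compute their means (weight / length). Sample:
  cycle 0 → 0: weight = 4, length = 1, mean = 4/1 ≈ 4.000
  cycle 1 → 1: weight = 8, length = 1, mean = 8/1 ≈ 8.000
  cycle 0 → 1 → 0: weight = 10, length = 2, mean = 10/2 ≈ 5.000
  cycle 1 → 0 → 1: weight = 10, length = 2, mean = 10/2 ≈ 5.000
Minimum mean = 4.000, attained e.g. along the cycle 0 → 0 with weight 4 and length 1. So λ(A) = 4/1 = 4.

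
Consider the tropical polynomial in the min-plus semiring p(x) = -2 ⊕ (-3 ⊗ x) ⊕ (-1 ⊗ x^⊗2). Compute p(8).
p(8) = -2

A tropical monomial a ⊗ x^⊗i evaluates to a + i · x. Evaluating each term at x = 8:
  Term 0 contributes -2 + 0 · 8 = -2
  Term 1 contributes -3 + 1 · 8 = 5
  Term 2 contributes -1 + 2 · 8 = 15
p(8) = ⊕ of these = min[-2, 5, 15] = -2.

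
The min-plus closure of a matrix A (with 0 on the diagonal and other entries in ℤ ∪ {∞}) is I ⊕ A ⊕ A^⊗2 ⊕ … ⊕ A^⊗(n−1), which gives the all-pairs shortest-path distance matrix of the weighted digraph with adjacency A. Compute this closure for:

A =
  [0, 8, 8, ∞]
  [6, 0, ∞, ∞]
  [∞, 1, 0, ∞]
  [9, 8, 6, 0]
Closure =
  [0, 8, 8, ∞]
  [6, 0, 14, ∞]
  [7, 1, 0, ∞]
  [9, 7, 6, 0]

This is the Floyd-Warshall all-pairs shortest-path computation. For each intermediate vertex k = 0, 1, …, 3, update dist[i][j] ← min(dist[i][j], dist[i][k] + dist[k][j]). The final matrix gives, for each (i, j), the minimum total weight of any directed path from i to j (possibly empty when i = j).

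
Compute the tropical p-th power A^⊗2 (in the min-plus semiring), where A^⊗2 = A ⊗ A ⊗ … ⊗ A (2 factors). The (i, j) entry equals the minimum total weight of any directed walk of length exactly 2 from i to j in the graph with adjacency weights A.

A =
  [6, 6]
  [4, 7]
A^⊗2 =
  [10, 12]
  [10, 10]

Each entry (A^⊗2)_ij equals the minimum over all length-2 walks i = v_0 → v_1 → … → v_2 = j of Σ_t A[v_t][v_{t+1}]. For example, for (i, j) = (0, 1) we minimise over 2 possible intermediate vertex sequences; the minimum is 12, attained along the walk 0 → 0 → 1.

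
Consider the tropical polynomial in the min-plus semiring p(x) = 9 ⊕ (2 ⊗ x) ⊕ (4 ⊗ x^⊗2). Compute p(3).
p(3) = 5

A tropical monomial a ⊗ x^⊗i evaluates to a + i · x. Evaluating each term at x = 3:
  Term 0 contributes 9 + 0 · 3 = 9
  Term 1 contributes 2 + 1 · 3 = 5
  Term 2 contributes 4 + 2 · 3 = 10
p(3) = ⊕ of these = min[9, 5, 10] = 5.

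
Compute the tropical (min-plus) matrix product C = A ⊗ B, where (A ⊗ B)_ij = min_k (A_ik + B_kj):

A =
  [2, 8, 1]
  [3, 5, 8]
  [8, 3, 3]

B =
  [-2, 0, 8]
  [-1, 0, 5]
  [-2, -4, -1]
A ⊗ B =
  [-1, -3, 0]
  [1, 3, 7]
  [1, -1, 2]

Apply the min-plus product entry-by-entry:
  C[0][0] = min over k of (A[0][0] + B[0][0] = 2 + -2 = 0, A[0][1] + B[1][0] = 8 + -1 = 7, A[0][2] + B[2][0] = 1 + -2 = -1) = -1 (attained at k = 2)
  C[0][1] = min over k of (A[0][0] + B[0][1] = 2 + 0 = 2, A[0][1] + B[1][1] = 8 + 0 = 8, A[0][2] + B[2][1] = 1 + -4 = -3) = -3 (attained at k = 2)
  C[0][2] = min over k of (A[0][0] + B[0][2] = 2 + 8 = 10, A[0][1] + B[1][2] = 8 + 5 = 13, A[0][2] + B[2][2] = 1 + -1 = 0) = 0 (attained at k = 2)
  C[1][0] = min over k of (A[1][0] + B[0][0] = 3 + -2 = 1, A[1][1] + B[1][0] = 5 + -1 = 4, A[1][2] + B[2][0] = 8 + -2 = 6) = 1 (attained at k = 0)
  C[1][1] = min over k of (A[1][0] + B[0][1] = 3 + 0 = 3, A[1][1] + B[1][1] = 5 + 0 = 5, A[1][2] + B[2][1] = 8 + -4 = 4) = 3 (attained at k = 0)
  C[1][2] = min over k of (A[1][0] + B[0][2] = 3 + 8 = 11, A[1][1] + B[1][2] = 5 + 5 = 10, A[1][2] + B[2][2] = 8 + -1 = 7) = 7 (attained at k = 2)
  C[2][0] = min over k of (A[2][0] + B[0][0] = 8 + -2 = 6, A[2][1] + B[1][0] = 3 + -1 = 2, A[2][2] + B[2][0] = 3 + -2 = 1) = 1 (attained at k = 2)
  C[2][1] = min over k of (A[2][0] + B[0][1] = 8 + 0 = 8, A[2][1] + B[1][1] = 3 + 0 = 3, A[2][2] + B[2][1] = 3 + -4 = -1) = -1 (attained at k = 2)
  C[2][2] = min over k of (A[2][0] + B[0][2] = 8 + 8 = 16, A[2][1] + B[1][2] = 3 + 5 = 8, A[2][2] + B[2][2] = 3 + -1 = 2) = 2 (attained at k = 2)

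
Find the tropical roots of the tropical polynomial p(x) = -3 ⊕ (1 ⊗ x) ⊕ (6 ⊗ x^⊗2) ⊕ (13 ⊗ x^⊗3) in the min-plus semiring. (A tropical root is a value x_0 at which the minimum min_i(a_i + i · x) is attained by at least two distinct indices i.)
Roots: {-7, -5, -4}

Each tropical root is a break point of the lower envelope of the lines y = a_i + i · x (there are 4 lines, with slopes 0, 1, ..., 3). Only the lines that attain the minimum somewhere contribute to roots; other lines are dominated. Here the surviving (envelope) indices are i = 3, i = 2, i = 1, i = 0.
Intersections between consecutive envelope lines give the roots: for adjacent envelope indices i < j the intersection is x = (a_i − a_j) / (j − i). Reading off the sorted break points: {-7, -5, -4}.
Verification: at each break x_0, at least two indices attain the minimum of min_i(a_i + i · x_0).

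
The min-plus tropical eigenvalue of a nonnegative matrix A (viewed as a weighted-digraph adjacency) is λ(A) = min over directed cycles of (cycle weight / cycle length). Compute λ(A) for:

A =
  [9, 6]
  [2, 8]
λ(A) = 4

Enumerate directed cycles and compute their means (weight / length). Sample:
  cycle 0 → 0: weight = 9, length = 1, mean = 9/1 ≈ 9.000
  cycle 1 → 1: weight = 8, length = 1, mean = 8/1 ≈ 8.000
  cycle 0 → 1 → 0: weight = 8, length = 2, mean = 8/2 ≈ 4.000
  cycle 1 → 0 → 1: weight = 8, length = 2, mean = 8/2 ≈ 4.000
Minimum mean = 4.000, attained e.g. along the cycle 0 → 1 → 0 with weight 8 and length 2. So λ(A) = 8/2 = 4.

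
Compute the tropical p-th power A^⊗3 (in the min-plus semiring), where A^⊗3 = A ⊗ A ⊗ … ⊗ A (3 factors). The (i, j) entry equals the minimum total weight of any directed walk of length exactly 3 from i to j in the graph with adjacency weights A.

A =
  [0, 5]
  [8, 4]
A^⊗3 =
  [0, 5]
  [8, 12]

Each entry (A^⊗3)_ij equals the minimum over all length-3 walks i = v_0 → v_1 → … → v_3 = j of Σ_t A[v_t][v_{t+1}]. For example, for (i, j) = (0, 1) we minimise over 4 possible intermediate vertex sequences; the minimum is 5, attained along the walk 0 → 0 → 0 → 1.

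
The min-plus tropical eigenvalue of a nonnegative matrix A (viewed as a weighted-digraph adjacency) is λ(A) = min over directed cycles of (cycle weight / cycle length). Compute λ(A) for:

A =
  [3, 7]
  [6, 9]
λ(A) = 3

Enumerate directed cycles and compute their means (weight / length). Sample:
  cycle 0 → 0: weight = 3, length = 1, mean = 3/1 ≈ 3.000
  cycle 1 → 1: weight = 9, length = 1, mean = 9/1 ≈ 9.000
  cycle 0 → 1 → 0: weight = 13, length = 2, mean = 13/2 ≈ 6.500
  cycle 1 → 0 → 1: weight = 13, length = 2, mean = 13/2 ≈ 6.500
Minimum mean = 3.000, attained e.g. along the cycle 0 → 0 with weight 3 and length 1. So λ(A) = 3/1 = 3.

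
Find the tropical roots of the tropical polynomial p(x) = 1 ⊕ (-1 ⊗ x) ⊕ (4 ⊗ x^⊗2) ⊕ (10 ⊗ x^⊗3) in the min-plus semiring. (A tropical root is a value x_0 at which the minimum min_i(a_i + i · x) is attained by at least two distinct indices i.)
Roots: {-6, -5, 2}

Each tropical root is a break point of the lower envelope of the lines y = a_i + i · x (there are 4 lines, with slopes 0, 1, ..., 3). Only the lines that attain the minimum somewhere contribute to roots; other lines are dominated. Here the surviving (envelope) indices are i = 3, i = 2, i = 1, i = 0.
Intersections between consecutive envelope lines give the roots: for adjacent envelope indices i < j the intersection is x = (a_i − a_j) / (j − i). Reading off the sorted break points: {-6, -5, 2}.
Verification: at each break x_0, at least two indices attain the minimum of min_i(a_i + i · x_0).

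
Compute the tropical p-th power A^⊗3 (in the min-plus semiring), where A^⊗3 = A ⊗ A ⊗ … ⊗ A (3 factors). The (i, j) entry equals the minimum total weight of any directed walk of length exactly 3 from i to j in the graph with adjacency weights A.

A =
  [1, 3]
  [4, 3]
A^⊗3 =
  [3, 5]
  [6, 8]

Each entry (A^⊗3)_ij equals the minimum over all length-3 walks i = v_0 → v_1 → … → v_3 = j of Σ_t A[v_t][v_{t+1}]. For example, for (i, j) = (0, 1) we minimise over 4 possible intermediate vertex sequences; the minimum is 5, attained along the walk 0 → 0 → 0 → 1.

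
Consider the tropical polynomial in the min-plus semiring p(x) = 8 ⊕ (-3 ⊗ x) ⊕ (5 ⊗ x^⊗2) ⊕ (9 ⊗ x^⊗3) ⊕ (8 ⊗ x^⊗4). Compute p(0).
p(0) = -3

A tropical monomial a ⊗ x^⊗i evaluates to a + i · x. Evaluating each term at x = 0:
  Term 0 contributes 8 + 0 · 0 = 8
  Term 1 contributes -3 + 1 · 0 = -3
  Term 2 contributes 5 + 2 · 0 = 5
  Term 3 contributes 9 + 3 · 0 = 9
  Term 4 contributes 8 + 4 · 0 = 8
p(0) = ⊕ of these = min[8, -3, 5, 9, 8] = -3.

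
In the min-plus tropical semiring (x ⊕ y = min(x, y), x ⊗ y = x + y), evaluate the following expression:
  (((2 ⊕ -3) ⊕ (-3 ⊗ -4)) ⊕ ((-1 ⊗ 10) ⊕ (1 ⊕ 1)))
(((2 ⊕ -3) ⊕ (-3 ⊗ -4)) ⊕ ((-1 ⊗ 10) ⊕ (1 ⊕ 1))) = -7

Expand innermost to outermost. Recall ⊕ takes the minimum of its arguments and ⊗ takes their sum. Working out the expression (((2 ⊕ -3) ⊕ (-3 ⊗ -4)) ⊕ ((-1 ⊗ 10) ⊕ (1 ⊕ 1))) gives -7.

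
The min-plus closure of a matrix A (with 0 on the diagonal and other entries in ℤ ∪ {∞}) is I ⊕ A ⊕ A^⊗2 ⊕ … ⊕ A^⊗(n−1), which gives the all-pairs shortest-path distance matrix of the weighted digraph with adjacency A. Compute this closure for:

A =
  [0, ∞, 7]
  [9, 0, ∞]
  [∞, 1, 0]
Closure =
  [0, 8, 7]
  [9, 0, 16]
  [10, 1, 0]

This is the Floyd-Warshall all-pairs shortest-path computation. For each intermediate vertex k = 0, 1, …, 2, update dist[i][j] ← min(dist[i][j], dist[i][k] + dist[k][j]). The final matrix gives, for each (i, j), the minimum total weight of any directed path from i to j (possibly empty when i = j).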